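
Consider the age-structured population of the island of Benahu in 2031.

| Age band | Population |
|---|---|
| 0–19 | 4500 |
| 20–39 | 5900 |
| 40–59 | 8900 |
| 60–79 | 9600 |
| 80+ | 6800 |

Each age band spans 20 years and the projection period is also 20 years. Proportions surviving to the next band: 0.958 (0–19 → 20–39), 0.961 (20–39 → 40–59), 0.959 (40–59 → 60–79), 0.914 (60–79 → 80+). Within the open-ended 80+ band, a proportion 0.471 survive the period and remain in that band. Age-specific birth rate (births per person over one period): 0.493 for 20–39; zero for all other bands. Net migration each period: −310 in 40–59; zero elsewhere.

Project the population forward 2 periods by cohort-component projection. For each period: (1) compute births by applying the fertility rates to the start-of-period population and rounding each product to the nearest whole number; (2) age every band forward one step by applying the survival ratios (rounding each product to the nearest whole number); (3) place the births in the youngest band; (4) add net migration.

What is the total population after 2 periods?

27327

Let group 1 be 0–19 through group 5 = 80+.
Period 1.
Births: 5900 * 0.493 = 2909
Group 2: 4500 * 0.958 = 4311
Group 3: 5900 * 0.961 = 5670
Group 4: 8900 * 0.959 = 8535
Group 5: 9600 * 0.914 + 6800 * 0.471 = 8774 + 3203 = 11977
Net migration: Group 3 − 310 → 5360
End of period: [2909, 4311, 5360, 8535, 11977]
Period 2.
Births: 4311 * 0.493 = 2125
Group 2: 2909 * 0.958 = 2787
Group 3: 4311 * 0.961 = 4143
Group 4: 5360 * 0.959 = 5140
Group 5: 8535 * 0.914 + 11977 * 0.471 = 7801 + 5641 = 13442
Net migration: Group 3 − 310 → 3833
End of period: [2125, 2787, 3833, 5140, 13442]
Total after period 2: 2125 + 2787 + 3833 + 5140 + 13442 = 27327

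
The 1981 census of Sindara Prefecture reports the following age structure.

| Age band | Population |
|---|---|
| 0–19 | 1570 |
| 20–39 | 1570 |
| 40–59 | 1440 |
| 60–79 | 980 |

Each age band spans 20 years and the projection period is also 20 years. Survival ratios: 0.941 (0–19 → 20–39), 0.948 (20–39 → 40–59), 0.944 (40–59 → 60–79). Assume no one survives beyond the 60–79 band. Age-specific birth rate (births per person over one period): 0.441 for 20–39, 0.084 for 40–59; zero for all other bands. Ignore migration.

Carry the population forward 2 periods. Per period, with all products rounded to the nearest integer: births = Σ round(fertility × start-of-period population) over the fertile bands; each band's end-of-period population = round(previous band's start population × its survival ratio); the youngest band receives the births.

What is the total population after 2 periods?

4346

Period 1:
Births: 1570 * 0.441 = 692  |  1440 * 0.084 = 121 → total 813
20–39: 1570 * 0.941 = 1477
40–59: 1570 * 0.948 = 1488
60–79: 1440 * 0.944 = 1359
Population now: 0–19=813, 20–39=1477, 40–59=1488, 60–79=1359
Period 2:
Births: 1477 * 0.441 = 651  |  1488 * 0.084 = 125 → total 776
20–39: 813 * 0.941 = 765
40–59: 1477 * 0.948 = 1400
60–79: 1488 * 0.944 = 1405
Population now: 0–19=776, 20–39=765, 40–59=1400, 60–79=1405
Total after period 2: 776 + 765 + 1400 + 1405 = 4346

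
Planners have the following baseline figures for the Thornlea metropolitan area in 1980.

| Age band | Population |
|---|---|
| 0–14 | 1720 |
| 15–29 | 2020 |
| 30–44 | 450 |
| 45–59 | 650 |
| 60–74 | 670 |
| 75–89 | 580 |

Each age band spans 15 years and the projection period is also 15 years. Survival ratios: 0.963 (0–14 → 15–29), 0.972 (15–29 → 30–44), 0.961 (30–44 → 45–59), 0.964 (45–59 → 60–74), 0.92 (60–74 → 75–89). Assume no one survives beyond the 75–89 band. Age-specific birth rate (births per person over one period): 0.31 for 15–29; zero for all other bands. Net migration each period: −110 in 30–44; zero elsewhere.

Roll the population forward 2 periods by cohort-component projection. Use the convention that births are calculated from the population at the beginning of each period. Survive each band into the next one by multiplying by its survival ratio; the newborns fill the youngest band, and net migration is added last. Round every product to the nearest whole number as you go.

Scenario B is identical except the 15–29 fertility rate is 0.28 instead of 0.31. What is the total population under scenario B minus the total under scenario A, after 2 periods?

-107

(Bands numbered youngest = 1 to oldest = 6.)
[period 1]
Births: 2020 × 0.31 = 626
Band 2: 1720 × 0.963 = 1656
Band 3: 2020 × 0.972 = 1963
Band 4: 450 × 0.961 = 432
Band 5: 650 × 0.964 = 627
Band 6: 670 × 0.92 = 616
Net migration: Band 3 − 110 → 1853
→ [626, 1656, 1853, 432, 627, 616]
[period 2]
Births: 1656 × 0.31 = 513
Band 2: 626 × 0.963 = 603
Band 3: 1656 × 0.972 = 1610
Band 4: 1853 × 0.961 = 1781
Band 5: 432 × 0.964 = 416
Band 6: 627 × 0.92 = 577
Net migration: Band 3 − 110 → 1500
→ [513, 603, 1500, 1781, 416, 577]
Scenario A total after 2 periods: 5390
Scenario B projection —
[period 1]
Births: 2020 × 0.28 = 566
Band 2: 1720 × 0.963 = 1656
Band 3: 2020 × 0.972 = 1963
Band 4: 450 × 0.961 = 432
Band 5: 650 × 0.964 = 627
Band 6: 670 × 0.92 = 616
Net migration: Band 3 − 110 → 1853
→ [566, 1656, 1853, 432, 627, 616]
[period 2]
Births: 1656 × 0.28 = 464
Band 2: 566 × 0.963 = 545
Band 3: 1656 × 0.972 = 1610
Band 4: 1853 × 0.961 = 1781
Band 5: 432 × 0.964 = 416
Band 6: 627 × 0.92 = 577
Net migration: Band 3 − 110 → 1500
→ [464, 545, 1500, 1781, 416, 577]
Scenario B total after 2 periods: 5283
Difference B − A = 5283 − 5390 = -107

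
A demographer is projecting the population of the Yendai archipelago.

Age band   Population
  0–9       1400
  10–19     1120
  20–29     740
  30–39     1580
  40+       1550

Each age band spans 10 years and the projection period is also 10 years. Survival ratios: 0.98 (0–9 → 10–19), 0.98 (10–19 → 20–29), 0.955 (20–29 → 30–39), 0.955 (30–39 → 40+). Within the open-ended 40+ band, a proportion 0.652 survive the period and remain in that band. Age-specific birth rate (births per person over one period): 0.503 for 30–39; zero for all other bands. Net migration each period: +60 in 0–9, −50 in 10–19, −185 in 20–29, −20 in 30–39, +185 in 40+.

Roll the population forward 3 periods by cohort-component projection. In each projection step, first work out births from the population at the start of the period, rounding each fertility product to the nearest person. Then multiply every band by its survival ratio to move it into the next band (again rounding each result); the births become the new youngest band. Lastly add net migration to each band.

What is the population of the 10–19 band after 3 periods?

348

Period 1.
Births: 1580 × 0.503 = 795
10–19: 1400 × 0.98 = 1372
20–29: 1120 × 0.98 = 1098
30–39: 740 × 0.955 = 707
40+: 1580 × 0.955 + 1550 × 0.652 = 1509 + 1011 = 2520
Net migration: 0–9 + 60 → 855; 10–19 − 50 → 1322; 20–29 − 185 → 913; 30–39 − 20 → 687; 40+ + 185 → 2705
Giving 855 / 1322 / 913 / 687 / 2705.
Period 2.
Births: 687 × 0.503 = 346
10–19: 855 × 0.98 = 838
20–29: 1322 × 0.98 = 1296
30–39: 913 × 0.955 = 872
40+: 687 × 0.955 + 2705 × 0.652 = 656 + 1764 = 2420
Net migration: 0–9 + 60 → 406; 10–19 − 50 → 788; 20–29 − 185 → 1111; 30–39 − 20 → 852; 40+ + 185 → 2605
Giving 406 / 788 / 1111 / 852 / 2605.
Period 3.
Births: 852 × 0.503 = 429
10–19: 406 × 0.98 = 398
20–29: 788 × 0.98 = 772
30–39: 1111 × 0.955 = 1061
40+: 852 × 0.955 + 2605 × 0.652 = 814 + 1698 = 2512
Net migration: 0–9 + 60 → 489; 10–19 − 50 → 348; 20–29 − 185 → 587; 30–39 − 20 → 1041; 40+ + 185 → 2697
Giving 489 / 348 / 587 / 1041 / 2697.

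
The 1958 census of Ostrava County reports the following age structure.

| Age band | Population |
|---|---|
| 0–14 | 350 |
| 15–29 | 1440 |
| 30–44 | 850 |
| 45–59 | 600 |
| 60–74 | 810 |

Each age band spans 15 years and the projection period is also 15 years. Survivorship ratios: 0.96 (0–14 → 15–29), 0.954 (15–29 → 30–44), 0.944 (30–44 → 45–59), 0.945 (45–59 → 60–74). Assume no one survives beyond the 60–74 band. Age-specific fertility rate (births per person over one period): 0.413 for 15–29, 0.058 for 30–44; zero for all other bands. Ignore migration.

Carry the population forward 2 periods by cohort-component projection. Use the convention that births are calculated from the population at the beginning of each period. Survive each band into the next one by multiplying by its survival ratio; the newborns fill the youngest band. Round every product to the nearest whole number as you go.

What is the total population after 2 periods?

3213

Let group 1 be 0–14 through group 5 = 60–74.
— Period 1 —
Births: 1440 * 0.413 = 595  |  850 * 0.058 = 49 ⇒ total 644
Group 2: 350 * 0.96 = 336
Group 3: 1440 * 0.954 = 1374
Group 4: 850 * 0.944 = 802
Group 5: 600 * 0.945 = 567
→ [644, 336, 1374, 802, 567]
— Period 2 —
Births: 336 * 0.413 = 139  |  1374 * 0.058 = 80 ⇒ total 219
Group 2: 644 * 0.96 = 618
Group 3: 336 * 0.954 = 321
Group 4: 1374 * 0.944 = 1297
Group 5: 802 * 0.945 = 758
→ [219, 618, 321, 1297, 758]
Total after period 2: 219 + 618 + 321 + 1297 + 758 = 3213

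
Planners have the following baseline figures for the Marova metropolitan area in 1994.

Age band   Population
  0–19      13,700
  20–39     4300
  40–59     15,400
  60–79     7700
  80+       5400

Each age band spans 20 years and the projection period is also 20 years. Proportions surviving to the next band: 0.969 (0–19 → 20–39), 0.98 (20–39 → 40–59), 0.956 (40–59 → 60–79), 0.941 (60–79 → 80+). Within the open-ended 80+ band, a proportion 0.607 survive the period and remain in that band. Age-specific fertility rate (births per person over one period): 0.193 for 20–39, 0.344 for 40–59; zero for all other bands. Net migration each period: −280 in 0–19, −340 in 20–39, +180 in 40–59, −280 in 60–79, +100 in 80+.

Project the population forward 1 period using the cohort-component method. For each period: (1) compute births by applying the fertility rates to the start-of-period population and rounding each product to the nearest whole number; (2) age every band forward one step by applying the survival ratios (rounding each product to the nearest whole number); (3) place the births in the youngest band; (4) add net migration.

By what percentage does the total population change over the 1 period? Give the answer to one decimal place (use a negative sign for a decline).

Let group 1 be 0–19 through group 5 = 80+.
[period 1]
Births: 4300 * 0.193 = 830 ; 15400 * 0.344 = 5298 → 6128
Group 2: 13700 * 0.969 = 13275
Group 3: 4300 * 0.98 = 4214
Group 4: 15400 * 0.956 = 14722
Group 5: 7700 * 0.941 + 5400 * 0.607 = 7246 + 3278 = 10524
Net migration: Group 1 − 280 → 5848; Group 2 − 340 → 12935; Group 3 + 180 → 4394; Group 4 − 280 → 14442; Group 5 + 100 → 10624
→ [5848, 12935, 4394, 14442, 10624]
Total: 46500 → 48243; change = 1743; percentage change = 3.7%

3.7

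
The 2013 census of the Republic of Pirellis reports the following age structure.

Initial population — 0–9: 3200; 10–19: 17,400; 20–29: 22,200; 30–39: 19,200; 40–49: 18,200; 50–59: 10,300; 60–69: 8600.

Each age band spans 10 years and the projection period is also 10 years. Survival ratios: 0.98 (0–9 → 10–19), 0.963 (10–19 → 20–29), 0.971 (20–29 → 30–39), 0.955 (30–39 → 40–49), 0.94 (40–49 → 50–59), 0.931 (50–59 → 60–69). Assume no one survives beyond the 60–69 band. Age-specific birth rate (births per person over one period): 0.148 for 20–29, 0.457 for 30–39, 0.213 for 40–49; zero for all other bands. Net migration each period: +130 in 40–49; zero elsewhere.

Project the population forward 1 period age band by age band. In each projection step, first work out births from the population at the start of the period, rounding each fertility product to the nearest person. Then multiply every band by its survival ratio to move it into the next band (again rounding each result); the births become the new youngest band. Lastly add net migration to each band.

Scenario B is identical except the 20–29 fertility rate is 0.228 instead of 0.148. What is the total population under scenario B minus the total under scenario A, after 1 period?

1776

[period 1]
Births: 22200 * 0.148 = 3286, 19200 * 0.457 = 8774, 18200 * 0.213 = 3877 → 15937
10–19: 3200 * 0.98 = 3136
20–29: 17400 * 0.963 = 16756
30–39: 22200 * 0.971 = 21556
40–49: 19200 * 0.955 = 18336
50–59: 18200 * 0.94 = 17108
60–69: 10300 * 0.931 = 9589
Net migration: 40–49 + 130 → 18466
End of period: [15937, 3136, 16756, 21556, 18466, 17108, 9589]
Scenario A total after 1 period: 102548
Scenario B projection —
[period 1]
Births: 22200 * 0.228 = 5062, 19200 * 0.457 = 8774, 18200 * 0.213 = 3877 → 17713
10–19: 3200 * 0.98 = 3136
20–29: 17400 * 0.963 = 16756
30–39: 22200 * 0.971 = 21556
40–49: 19200 * 0.955 = 18336
50–59: 18200 * 0.94 = 17108
60–69: 10300 * 0.931 = 9589
Net migration: 40–49 + 130 → 18466
End of period: [17713, 3136, 16756, 21556, 18466, 17108, 9589]
Scenario B total after 1 period: 104324
Difference B − A = 104324 − 102548 = 1776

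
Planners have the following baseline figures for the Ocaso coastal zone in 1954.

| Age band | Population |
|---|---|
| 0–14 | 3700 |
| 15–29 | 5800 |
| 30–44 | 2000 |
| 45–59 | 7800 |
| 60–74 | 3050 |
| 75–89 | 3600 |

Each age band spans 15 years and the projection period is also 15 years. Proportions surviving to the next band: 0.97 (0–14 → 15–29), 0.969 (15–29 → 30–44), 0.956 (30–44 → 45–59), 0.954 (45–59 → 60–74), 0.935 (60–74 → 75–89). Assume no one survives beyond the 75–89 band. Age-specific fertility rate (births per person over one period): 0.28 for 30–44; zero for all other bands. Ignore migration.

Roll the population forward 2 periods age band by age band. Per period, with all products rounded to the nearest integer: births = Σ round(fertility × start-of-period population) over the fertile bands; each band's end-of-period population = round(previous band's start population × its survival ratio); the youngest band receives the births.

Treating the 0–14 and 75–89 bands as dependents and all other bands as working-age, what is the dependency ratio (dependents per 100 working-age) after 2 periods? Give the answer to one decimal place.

76.0

[period 1]
Births: 2000 × 0.28 = 560
15–29: 3700 × 0.97 = 3589
30–44: 5800 × 0.969 = 5620
45–59: 2000 × 0.956 = 1912
60–74: 7800 × 0.954 = 7441
75–89: 3050 × 0.935 = 2852
→ [560, 3589, 5620, 1912, 7441, 2852]
[period 2]
Births: 5620 × 0.28 = 1574
15–29: 560 × 0.97 = 543
30–44: 3589 × 0.969 = 3478
45–59: 5620 × 0.956 = 5373
60–74: 1912 × 0.954 = 1824
75–89: 7441 × 0.935 = 6957
→ [1574, 543, 3478, 5373, 1824, 6957]
Dependents (band 0–14 + band 75–89) = 1574 + 6957 = 8531; working-age = 11218; ratio = 8531/11218 × 100 = 76.0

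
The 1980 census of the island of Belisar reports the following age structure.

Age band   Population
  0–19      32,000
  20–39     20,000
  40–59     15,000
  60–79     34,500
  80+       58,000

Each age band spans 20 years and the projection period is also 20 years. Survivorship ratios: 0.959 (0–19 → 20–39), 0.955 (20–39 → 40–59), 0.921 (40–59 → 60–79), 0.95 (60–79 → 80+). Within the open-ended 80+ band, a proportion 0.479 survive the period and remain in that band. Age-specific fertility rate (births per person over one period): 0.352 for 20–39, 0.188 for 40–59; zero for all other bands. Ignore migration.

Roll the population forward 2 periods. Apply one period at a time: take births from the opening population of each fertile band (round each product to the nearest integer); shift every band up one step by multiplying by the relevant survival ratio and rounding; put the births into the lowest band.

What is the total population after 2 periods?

Numbering the bands 1..5 from youngest to oldest:
Period 1:
Births: 20000 × 0.352 = 7040  |  15000 × 0.188 = 2820 → total 9860
Band 2: 32000 × 0.959 = 30688
Band 3: 20000 × 0.955 = 19100
Band 4: 15000 × 0.921 = 13815
Band 5: 34500 × 0.95 + 58000 × 0.479 = 32775 + 27782 = 60557
Giving 9860 / 30688 / 19100 / 13815 / 60557.
Period 2:
Births: 30688 × 0.352 = 10802  |  19100 × 0.188 = 3591 → total 14393
Band 2: 9860 × 0.959 = 9456
Band 3: 30688 × 0.955 = 29307
Band 4: 19100 × 0.921 = 17591
Band 5: 13815 × 0.95 + 60557 × 0.479 = 13124 + 29007 = 42131
Giving 14393 / 9456 / 29307 / 17591 / 42131.
Total after period 2: 14393 + 9456 + 29307 + 17591 + 42131 = 112878

112878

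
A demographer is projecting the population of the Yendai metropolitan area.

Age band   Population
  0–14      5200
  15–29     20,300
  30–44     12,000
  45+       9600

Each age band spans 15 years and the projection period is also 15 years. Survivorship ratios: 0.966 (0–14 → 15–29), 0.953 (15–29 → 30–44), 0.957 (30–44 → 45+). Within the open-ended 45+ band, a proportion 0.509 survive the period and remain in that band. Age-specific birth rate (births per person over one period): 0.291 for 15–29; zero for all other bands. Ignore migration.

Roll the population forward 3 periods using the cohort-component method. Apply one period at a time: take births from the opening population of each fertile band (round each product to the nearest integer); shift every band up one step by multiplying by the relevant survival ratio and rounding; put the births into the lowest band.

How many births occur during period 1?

5907

(Bands numbered youngest = 1 to oldest = 4.)
[period 1]
Births: 20300 × 0.291 = 5907
Band 2: 5200 × 0.966 = 5023
Band 3: 20300 × 0.953 = 19346
Band 4: 12000 × 0.957 + 9600 × 0.509 = 11484 + 4886 = 16370
Giving 5907 / 5023 / 19346 / 16370.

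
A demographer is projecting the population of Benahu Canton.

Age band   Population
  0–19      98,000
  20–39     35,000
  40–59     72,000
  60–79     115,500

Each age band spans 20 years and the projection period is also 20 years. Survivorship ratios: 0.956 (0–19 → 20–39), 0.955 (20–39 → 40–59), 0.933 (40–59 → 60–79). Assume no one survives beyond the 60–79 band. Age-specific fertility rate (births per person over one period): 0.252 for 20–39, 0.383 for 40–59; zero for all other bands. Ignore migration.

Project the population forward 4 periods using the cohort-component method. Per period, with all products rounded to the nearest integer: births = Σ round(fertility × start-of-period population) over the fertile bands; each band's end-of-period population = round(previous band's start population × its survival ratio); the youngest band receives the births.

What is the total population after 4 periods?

Numbering the bands 1..4 from youngest to oldest:
Period 1.
Births: 35000 * 0.252 = 8820  |  72000 * 0.383 = 27576 ⇒ total 36396
Band 2: 98000 * 0.956 = 93688
Band 3: 35000 * 0.955 = 33425
Band 4: 72000 * 0.933 = 67176
→ [36396, 93688, 33425, 67176]
Period 2.
Births: 93688 * 0.252 = 23609  |  33425 * 0.383 = 12802 ⇒ total 36411
Band 2: 36396 * 0.956 = 34795
Band 3: 93688 * 0.955 = 89472
Band 4: 33425 * 0.933 = 31186
→ [36411, 34795, 89472, 31186]
Period 3.
Births: 34795 * 0.252 = 8768  |  89472 * 0.383 = 34268 ⇒ total 43036
Band 2: 36411 * 0.956 = 34809
Band 3: 34795 * 0.955 = 33229
Band 4: 89472 * 0.933 = 83477
→ [43036, 34809, 33229, 83477]
Period 4.
Births: 34809 * 0.252 = 8772  |  33229 * 0.383 = 12727 ⇒ total 21499
Band 2: 43036 * 0.956 = 41142
Band 3: 34809 * 0.955 = 33243
Band 4: 33229 * 0.933 = 31003
→ [21499, 41142, 33243, 31003]
Total after period 4: 21499 + 41142 + 33243 + 31003 = 126887

126887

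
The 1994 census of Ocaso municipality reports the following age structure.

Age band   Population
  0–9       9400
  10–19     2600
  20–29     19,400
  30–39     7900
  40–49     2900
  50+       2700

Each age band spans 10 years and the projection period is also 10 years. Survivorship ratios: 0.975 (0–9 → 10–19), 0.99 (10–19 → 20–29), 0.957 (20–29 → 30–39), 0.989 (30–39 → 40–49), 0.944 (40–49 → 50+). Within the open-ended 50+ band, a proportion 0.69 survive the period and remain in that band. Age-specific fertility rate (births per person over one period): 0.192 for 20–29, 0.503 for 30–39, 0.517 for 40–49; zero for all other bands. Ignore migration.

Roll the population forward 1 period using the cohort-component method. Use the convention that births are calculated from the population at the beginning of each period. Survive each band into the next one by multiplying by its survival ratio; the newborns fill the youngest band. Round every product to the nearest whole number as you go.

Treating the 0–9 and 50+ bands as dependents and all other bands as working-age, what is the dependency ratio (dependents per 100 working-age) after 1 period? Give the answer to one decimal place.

36.2

Call the groups 1 to 6, youngest first.
— Period 1 —
Births: 19400 × 0.192 = 3725, 7900 × 0.503 = 3974, 2900 × 0.517 = 1499 → 9198
Group 2: 9400 × 0.975 = 9165
Group 3: 2600 × 0.99 = 2574
Group 4: 19400 × 0.957 = 18566
Group 5: 7900 × 0.989 = 7813
Group 6: 2900 × 0.944 + 2700 × 0.69 = 2738 + 1863 = 4601
→ [9198, 9165, 2574, 18566, 7813, 4601]
Dependents (band 0–9 + band 50+) = 9198 + 4601 = 13799; working-age = 38118; ratio = 13799/38118 × 100 = 36.2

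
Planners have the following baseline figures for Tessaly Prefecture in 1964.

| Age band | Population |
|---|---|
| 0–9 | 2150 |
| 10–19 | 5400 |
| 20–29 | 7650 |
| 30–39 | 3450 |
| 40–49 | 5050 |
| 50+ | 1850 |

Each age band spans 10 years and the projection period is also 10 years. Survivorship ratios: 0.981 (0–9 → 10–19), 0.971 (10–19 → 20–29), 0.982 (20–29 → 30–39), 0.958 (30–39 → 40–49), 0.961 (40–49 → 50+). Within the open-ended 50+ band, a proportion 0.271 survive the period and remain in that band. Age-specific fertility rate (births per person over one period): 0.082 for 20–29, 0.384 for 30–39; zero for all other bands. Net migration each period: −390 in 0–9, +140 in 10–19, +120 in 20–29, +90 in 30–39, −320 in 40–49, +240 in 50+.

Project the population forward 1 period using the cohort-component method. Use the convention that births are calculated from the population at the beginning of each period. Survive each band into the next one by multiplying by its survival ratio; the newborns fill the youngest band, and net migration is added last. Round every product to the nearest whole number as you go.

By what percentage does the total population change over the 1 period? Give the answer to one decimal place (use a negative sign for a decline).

-0.8

[period 1]
Births: 7650 * 0.082 = 627 ; 3450 * 0.384 = 1325 → 1952
10–19: 2150 * 0.981 = 2109
20–29: 5400 * 0.971 = 5243
30–39: 7650 * 0.982 = 7512
40–49: 3450 * 0.958 = 3305
50+: 5050 * 0.961 + 1850 * 0.271 = 4853 + 501 = 5354
Net migration: 0–9 − 390 → 1562; 10–19 + 140 → 2249; 20–29 + 120 → 5363; 30–39 + 90 → 7602; 40–49 − 320 → 2985; 50+ + 240 → 5594
Population now: 0–9=1562, 10–19=2249, 20–29=5363, 30–39=7602, 40–49=2985, 50+=5594
Total: 25550 → 25355; change = -195; percentage change = -0.8%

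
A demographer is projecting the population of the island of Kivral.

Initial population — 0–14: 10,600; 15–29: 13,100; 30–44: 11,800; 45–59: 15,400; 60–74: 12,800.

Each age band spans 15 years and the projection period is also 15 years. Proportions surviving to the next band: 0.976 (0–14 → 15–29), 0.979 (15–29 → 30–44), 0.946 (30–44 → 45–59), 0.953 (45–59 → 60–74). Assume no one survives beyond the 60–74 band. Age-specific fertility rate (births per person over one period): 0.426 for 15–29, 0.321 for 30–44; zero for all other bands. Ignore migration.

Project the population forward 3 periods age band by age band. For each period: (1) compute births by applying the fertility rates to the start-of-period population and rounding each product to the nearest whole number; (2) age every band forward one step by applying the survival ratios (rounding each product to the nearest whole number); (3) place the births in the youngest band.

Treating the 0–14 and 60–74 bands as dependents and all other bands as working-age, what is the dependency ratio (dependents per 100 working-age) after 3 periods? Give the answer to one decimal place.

69.7

(Groups numbered youngest = 1 to oldest = 5.)
Period 1:
Births: 13100 × 0.426 = 5581 ; 11800 × 0.321 = 3788 ⇒ total 9369
Group 2: 10600 × 0.976 = 10346
Group 3: 13100 × 0.979 = 12825
Group 4: 11800 × 0.946 = 11163
Group 5: 15400 × 0.953 = 14676
Population now: 0–14=9369, 15–29=10346, 30–44=12825, 45–59=11163, 60–74=14676
Period 2:
Births: 10346 × 0.426 = 4407 ; 12825 × 0.321 = 4117 ⇒ total 8524
Group 2: 9369 × 0.976 = 9144
Group 3: 10346 × 0.979 = 10129
Group 4: 12825 × 0.946 = 12132
Group 5: 11163 × 0.953 = 10638
Population now: 0–14=8524, 15–29=9144, 30–44=10129, 45–59=12132, 60–74=10638
Period 3:
Births: 9144 × 0.426 = 3895 ; 10129 × 0.321 = 3251 ⇒ total 7146
Group 2: 8524 × 0.976 = 8319
Group 3: 9144 × 0.979 = 8952
Group 4: 10129 × 0.946 = 9582
Group 5: 12132 × 0.953 = 11562
Population now: 0–14=7146, 15–29=8319, 30–44=8952, 45–59=9582, 60–74=11562
Dependents (band 0–14 + band 60–74) = 7146 + 11562 = 18708; working-age = 26853; ratio = 18708/26853 × 100 = 69.7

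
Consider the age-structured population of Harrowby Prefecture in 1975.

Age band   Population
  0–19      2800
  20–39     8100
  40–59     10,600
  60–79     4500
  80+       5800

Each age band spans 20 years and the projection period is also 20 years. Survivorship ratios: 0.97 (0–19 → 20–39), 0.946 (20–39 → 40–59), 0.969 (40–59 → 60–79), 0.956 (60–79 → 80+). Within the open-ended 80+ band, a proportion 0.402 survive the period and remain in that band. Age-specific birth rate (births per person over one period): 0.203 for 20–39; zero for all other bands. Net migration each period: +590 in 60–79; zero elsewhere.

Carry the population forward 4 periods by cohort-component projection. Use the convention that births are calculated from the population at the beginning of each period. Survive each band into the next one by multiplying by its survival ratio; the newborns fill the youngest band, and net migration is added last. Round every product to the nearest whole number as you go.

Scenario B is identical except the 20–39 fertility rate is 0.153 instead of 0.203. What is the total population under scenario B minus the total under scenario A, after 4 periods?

-665

(Groups numbered youngest = 1 to oldest = 5.)
Period 1.
Births: 8100 * 0.203 = 1644
Group 2: 2800 * 0.97 = 2716
Group 3: 8100 * 0.946 = 7663
Group 4: 10600 * 0.969 = 10271
Group 5: 4500 * 0.956 + 5800 * 0.402 = 4302 + 2332 = 6634
Net migration: Group 4 + 590 → 10861
Population now: 0–19=1644, 20–39=2716, 40–59=7663, 60–79=10861, 80+=6634
Period 2.
Births: 2716 * 0.203 = 551
Group 2: 1644 * 0.97 = 1595
Group 3: 2716 * 0.946 = 2569
Group 4: 7663 * 0.969 = 7425
Group 5: 10861 * 0.956 + 6634 * 0.402 = 10383 + 2667 = 13050
Net migration: Group 4 + 590 → 8015
Population now: 0–19=551, 20–39=1595, 40–59=2569, 60–79=8015, 80+=13050
Period 3.
Births: 1595 * 0.203 = 324
Group 2: 551 * 0.97 = 534
Group 3: 1595 * 0.946 = 1509
Group 4: 2569 * 0.969 = 2489
Group 5: 8015 * 0.956 + 13050 * 0.402 = 7662 + 5246 = 12908
Net migration: Group 4 + 590 → 3079
Population now: 0–19=324, 20–39=534, 40–59=1509, 60–79=3079, 80+=12908
Period 4.
Births: 534 * 0.203 = 108
Group 2: 324 * 0.97 = 314
Group 3: 534 * 0.946 = 505
Group 4: 1509 * 0.969 = 1462
Group 5: 3079 * 0.956 + 12908 * 0.402 = 2944 + 5189 = 8133
Net migration: Group 4 + 590 → 2052
Population now: 0–19=108, 20–39=314, 40–59=505, 60–79=2052, 80+=8133
Scenario A total after 4 periods: 11112
Scenario B projection —
Period 1.
Births: 8100 * 0.153 = 1239
Group 2: 2800 * 0.97 = 2716
Group 3: 8100 * 0.946 = 7663
Group 4: 10600 * 0.969 = 10271
Group 5: 4500 * 0.956 + 5800 * 0.402 = 4302 + 2332 = 6634
Net migration: Group 4 + 590 → 10861
Population now: 0–19=1239, 20–39=2716, 40–59=7663, 60–79=10861, 80+=6634
Period 2.
Births: 2716 * 0.153 = 416
Group 2: 1239 * 0.97 = 1202
Group 3: 2716 * 0.946 = 2569
Group 4: 7663 * 0.969 = 7425
Group 5: 10861 * 0.956 + 6634 * 0.402 = 10383 + 2667 = 13050
Net migration: Group 4 + 590 → 8015
Population now: 0–19=416, 20–39=1202, 40–59=2569, 60–79=8015, 80+=13050
Period 3.
Births: 1202 * 0.153 = 184
Group 2: 416 * 0.97 = 404
Group 3: 1202 * 0.946 = 1137
Group 4: 2569 * 0.969 = 2489
Group 5: 8015 * 0.956 + 13050 * 0.402 = 7662 + 5246 = 12908
Net migration: Group 4 + 590 → 3079
Population now: 0–19=184, 20–39=404, 40–59=1137, 60–79=3079, 80+=12908
Period 4.
Births: 404 * 0.153 = 62
Group 2: 184 * 0.97 = 178
Group 3: 404 * 0.946 = 382
Group 4: 1137 * 0.969 = 1102
Group 5: 3079 * 0.956 + 12908 * 0.402 = 2944 + 5189 = 8133
Net migration: Group 4 + 590 → 1692
Population now: 0–19=62, 20–39=178, 40–59=382, 60–79=1692, 80+=8133
Scenario B total after 4 periods: 10447
Difference B − A = 10447 − 11112 = -665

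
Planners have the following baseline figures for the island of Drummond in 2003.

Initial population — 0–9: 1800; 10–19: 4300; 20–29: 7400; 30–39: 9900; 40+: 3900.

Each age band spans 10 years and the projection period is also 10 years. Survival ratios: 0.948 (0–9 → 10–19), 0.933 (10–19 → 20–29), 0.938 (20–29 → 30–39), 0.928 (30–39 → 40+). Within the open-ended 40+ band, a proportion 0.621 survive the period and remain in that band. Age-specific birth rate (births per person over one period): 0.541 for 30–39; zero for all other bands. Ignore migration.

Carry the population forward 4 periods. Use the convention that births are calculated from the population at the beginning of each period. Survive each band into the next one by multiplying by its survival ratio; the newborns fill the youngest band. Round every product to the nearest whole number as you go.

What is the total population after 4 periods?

Period 1:
Births: 9900 * 0.541 = 5356
10–19: 1800 * 0.948 = 1706
20–29: 4300 * 0.933 = 4012
30–39: 7400 * 0.938 = 6941
40+: 9900 * 0.928 + 3900 * 0.621 = 9187 + 2422 = 11609
Giving 5356 / 1706 / 4012 / 6941 / 11609.
Period 2:
Births: 6941 * 0.541 = 3755
10–19: 5356 * 0.948 = 5077
20–29: 1706 * 0.933 = 1592
30–39: 4012 * 0.938 = 3763
40+: 6941 * 0.928 + 11609 * 0.621 = 6441 + 7209 = 13650
Giving 3755 / 5077 / 1592 / 3763 / 13650.
Period 3:
Births: 3763 * 0.541 = 2036
10–19: 3755 * 0.948 = 3560
20–29: 5077 * 0.933 = 4737
30–39: 1592 * 0.938 = 1493
40+: 3763 * 0.928 + 13650 * 0.621 = 3492 + 8477 = 11969
Giving 2036 / 3560 / 4737 / 1493 / 11969.
Period 4:
Births: 1493 * 0.541 = 808
10–19: 2036 * 0.948 = 1930
20–29: 3560 * 0.933 = 3321
30–39: 4737 * 0.938 = 4443
40+: 1493 * 0.928 + 11969 * 0.621 = 1386 + 7433 = 8819
Giving 808 / 1930 / 3321 / 4443 / 8819.
Total after period 4: 808 + 1930 + 3321 + 4443 + 8819 = 19321

19321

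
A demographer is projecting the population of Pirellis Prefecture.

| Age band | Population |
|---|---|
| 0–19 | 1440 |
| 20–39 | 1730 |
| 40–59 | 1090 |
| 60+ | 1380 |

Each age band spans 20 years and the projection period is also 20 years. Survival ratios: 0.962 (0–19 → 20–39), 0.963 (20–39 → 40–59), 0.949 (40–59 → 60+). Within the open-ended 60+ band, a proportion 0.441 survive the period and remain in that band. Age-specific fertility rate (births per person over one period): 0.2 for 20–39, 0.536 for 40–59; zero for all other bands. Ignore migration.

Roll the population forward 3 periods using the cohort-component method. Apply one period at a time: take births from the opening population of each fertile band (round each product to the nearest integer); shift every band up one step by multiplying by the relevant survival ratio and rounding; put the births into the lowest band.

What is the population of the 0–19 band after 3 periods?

— Period 1 —
Births: 1730 × 0.2 = 346  |  1090 × 0.536 = 584 — total 930
20–39: 1440 × 0.962 = 1385
40–59: 1730 × 0.963 = 1666
60+: 1090 × 0.949 + 1380 × 0.441 = 1034 + 609 = 1643
Giving 930 / 1385 / 1666 / 1643.
— Period 2 —
Births: 1385 × 0.2 = 277  |  1666 × 0.536 = 893 — total 1170
20–39: 930 × 0.962 = 895
40–59: 1385 × 0.963 = 1334
60+: 1666 × 0.949 + 1643 × 0.441 = 1581 + 725 = 2306
Giving 1170 / 895 / 1334 / 2306.
— Period 3 —
Births: 895 × 0.2 = 179  |  1334 × 0.536 = 715 — total 894
20–39: 1170 × 0.962 = 1126
40–59: 895 × 0.963 = 862
60+: 1334 × 0.949 + 2306 × 0.441 = 1266 + 1017 = 2283
Giving 894 / 1126 / 862 / 2283.

894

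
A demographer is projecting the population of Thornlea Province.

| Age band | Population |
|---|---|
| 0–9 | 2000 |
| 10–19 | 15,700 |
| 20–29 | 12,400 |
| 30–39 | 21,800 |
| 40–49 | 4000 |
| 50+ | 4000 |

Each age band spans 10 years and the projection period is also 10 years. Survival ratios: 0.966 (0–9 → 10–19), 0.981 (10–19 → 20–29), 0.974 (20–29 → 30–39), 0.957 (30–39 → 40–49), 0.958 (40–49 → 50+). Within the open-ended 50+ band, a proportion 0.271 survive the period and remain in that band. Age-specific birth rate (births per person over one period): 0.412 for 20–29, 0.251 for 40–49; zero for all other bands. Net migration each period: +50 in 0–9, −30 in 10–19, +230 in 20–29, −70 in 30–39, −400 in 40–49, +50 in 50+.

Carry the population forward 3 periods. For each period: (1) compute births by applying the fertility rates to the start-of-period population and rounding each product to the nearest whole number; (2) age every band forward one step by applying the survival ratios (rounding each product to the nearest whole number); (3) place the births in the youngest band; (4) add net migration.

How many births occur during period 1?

6113

Let band 1 be 0–9 through band 6 = 50+.
[period 1]
Births: 12400 * 0.412 = 5109 ; 4000 * 0.251 = 1004 → 6113
Band 2: 2000 * 0.966 = 1932
Band 3: 15700 * 0.981 = 15402
Band 4: 12400 * 0.974 = 12078
Band 5: 21800 * 0.957 = 20863
Band 6: 4000 * 0.958 + 4000 * 0.271 = 3832 + 1084 = 4916
Net migration: Band 1 + 50 → 6163; Band 2 − 30 → 1902; Band 3 + 230 → 15632; Band 4 − 70 → 12008; Band 5 − 400 → 20463; Band 6 + 50 → 4966
→ [6163, 1902, 15632, 12008, 20463, 4966]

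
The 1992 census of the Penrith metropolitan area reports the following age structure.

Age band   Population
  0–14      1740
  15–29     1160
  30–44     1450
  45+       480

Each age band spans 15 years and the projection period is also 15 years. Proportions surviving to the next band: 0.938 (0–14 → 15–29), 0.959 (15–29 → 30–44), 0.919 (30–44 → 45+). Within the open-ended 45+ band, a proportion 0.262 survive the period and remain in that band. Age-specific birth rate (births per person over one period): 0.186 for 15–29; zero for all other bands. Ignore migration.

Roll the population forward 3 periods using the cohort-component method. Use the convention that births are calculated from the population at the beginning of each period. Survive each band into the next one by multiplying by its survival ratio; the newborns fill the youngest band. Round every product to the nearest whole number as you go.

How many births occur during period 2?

Period 1.
Births: 1160 × 0.186 = 216
15–29: 1740 × 0.938 = 1632
30–44: 1160 × 0.959 = 1112
45+: 1450 × 0.919 + 480 × 0.262 = 1333 + 126 = 1459
Giving 216 / 1632 / 1112 / 1459.
Period 2.
Births: 1632 × 0.186 = 304
15–29: 216 × 0.938 = 203
30–44: 1632 × 0.959 = 1565
45+: 1112 × 0.919 + 1459 × 0.262 = 1022 + 382 = 1404
Giving 304 / 203 / 1565 / 1404.

304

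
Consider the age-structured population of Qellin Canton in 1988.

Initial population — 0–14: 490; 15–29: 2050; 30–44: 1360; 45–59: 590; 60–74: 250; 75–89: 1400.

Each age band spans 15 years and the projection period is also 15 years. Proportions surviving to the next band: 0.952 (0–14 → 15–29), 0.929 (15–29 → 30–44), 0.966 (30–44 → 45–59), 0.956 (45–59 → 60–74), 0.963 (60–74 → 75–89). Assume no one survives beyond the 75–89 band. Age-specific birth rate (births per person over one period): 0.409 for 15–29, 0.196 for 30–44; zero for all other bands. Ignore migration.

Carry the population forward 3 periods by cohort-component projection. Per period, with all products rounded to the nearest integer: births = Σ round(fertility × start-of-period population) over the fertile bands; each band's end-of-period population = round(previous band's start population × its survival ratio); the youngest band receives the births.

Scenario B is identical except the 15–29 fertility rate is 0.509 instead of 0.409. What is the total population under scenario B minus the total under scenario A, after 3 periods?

430

(Groups numbered youngest = 1 to oldest = 6.)
[period 1]
Births: 2050 × 0.409 = 838  |  1360 × 0.196 = 267 → 1105
Group 2: 490 × 0.952 = 466
Group 3: 2050 × 0.929 = 1904
Group 4: 1360 × 0.966 = 1314
Group 5: 590 × 0.956 = 564
Group 6: 250 × 0.963 = 241
End of period: [1105, 466, 1904, 1314, 564, 241]
[period 2]
Births: 466 × 0.409 = 191  |  1904 × 0.196 = 373 → 564
Group 2: 1105 × 0.952 = 1052
Group 3: 466 × 0.929 = 433
Group 4: 1904 × 0.966 = 1839
Group 5: 1314 × 0.956 = 1256
Group 6: 564 × 0.963 = 543
End of period: [564, 1052, 433, 1839, 1256, 543]
[period 3]
Births: 1052 × 0.409 = 430  |  433 × 0.196 = 85 → 515
Group 2: 564 × 0.952 = 537
Group 3: 1052 × 0.929 = 977
Group 4: 433 × 0.966 = 418
Group 5: 1839 × 0.956 = 1758
Group 6: 1256 × 0.963 = 1210
End of period: [515, 537, 977, 418, 1758, 1210]
Scenario A total after 3 periods: 5415
Scenario B projection —
[period 1]
Births: 2050 × 0.509 = 1043  |  1360 × 0.196 = 267 → 1310
Group 2: 490 × 0.952 = 466
Group 3: 2050 × 0.929 = 1904
Group 4: 1360 × 0.966 = 1314
Group 5: 590 × 0.956 = 564
Group 6: 250 × 0.963 = 241
End of period: [1310, 466, 1904, 1314, 564, 241]
[period 2]
Births: 466 × 0.509 = 237  |  1904 × 0.196 = 373 → 610
Group 2: 1310 × 0.952 = 1247
Group 3: 466 × 0.929 = 433
Group 4: 1904 × 0.966 = 1839
Group 5: 1314 × 0.956 = 1256
Group 6: 564 × 0.963 = 543
End of period: [610, 1247, 433, 1839, 1256, 543]
[period 3]
Births: 1247 × 0.509 = 635  |  433 × 0.196 = 85 → 720
Group 2: 610 × 0.952 = 581
Group 3: 1247 × 0.929 = 1158
Group 4: 433 × 0.966 = 418
Group 5: 1839 × 0.956 = 1758
Group 6: 1256 × 0.963 = 1210
End of period: [720, 581, 1158, 418, 1758, 1210]
Scenario B total after 3 periods: 5845
Difference B − A = 5845 − 5415 = 430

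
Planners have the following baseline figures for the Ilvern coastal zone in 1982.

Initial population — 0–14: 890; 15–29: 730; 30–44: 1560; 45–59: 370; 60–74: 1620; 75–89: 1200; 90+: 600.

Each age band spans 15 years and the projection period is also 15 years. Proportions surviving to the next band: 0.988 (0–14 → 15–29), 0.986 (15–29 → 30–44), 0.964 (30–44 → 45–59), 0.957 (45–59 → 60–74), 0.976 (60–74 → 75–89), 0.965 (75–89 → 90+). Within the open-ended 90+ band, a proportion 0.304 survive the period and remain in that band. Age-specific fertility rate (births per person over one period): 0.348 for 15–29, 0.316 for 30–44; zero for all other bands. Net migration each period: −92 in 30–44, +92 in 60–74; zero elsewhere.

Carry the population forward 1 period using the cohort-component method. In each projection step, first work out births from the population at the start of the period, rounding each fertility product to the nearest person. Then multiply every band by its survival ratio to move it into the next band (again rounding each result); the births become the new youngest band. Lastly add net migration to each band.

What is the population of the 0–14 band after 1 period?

Period 1:
Births: 730 × 0.348 = 254  |  1560 × 0.316 = 493 → 747
15–29: 890 × 0.988 = 879
30–44: 730 × 0.986 = 720
45–59: 1560 × 0.964 = 1504
60–74: 370 × 0.957 = 354
75–89: 1620 × 0.976 = 1581
90+: 1200 × 0.965 + 600 × 0.304 = 1158 + 182 = 1340
Net migration: 30–44 − 92 → 628; 60–74 + 92 → 446
Population now: 0–14=747, 15–29=879, 30–44=628, 45–59=1504, 60–74=446, 75–89=1581, 90+=1340

747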